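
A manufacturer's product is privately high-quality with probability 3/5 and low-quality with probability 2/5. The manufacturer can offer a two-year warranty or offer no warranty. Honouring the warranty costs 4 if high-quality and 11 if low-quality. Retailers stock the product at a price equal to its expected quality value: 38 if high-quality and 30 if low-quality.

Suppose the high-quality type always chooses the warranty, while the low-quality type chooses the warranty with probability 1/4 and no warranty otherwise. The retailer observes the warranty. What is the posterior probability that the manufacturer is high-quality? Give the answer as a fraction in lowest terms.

6/7

P(the warranty) = (3/5)·1 + (2/5)·(1/4) = 7/10.
By Bayes' rule, P(high-quality | the warranty) = (3/5) / (7/10) = 6/7.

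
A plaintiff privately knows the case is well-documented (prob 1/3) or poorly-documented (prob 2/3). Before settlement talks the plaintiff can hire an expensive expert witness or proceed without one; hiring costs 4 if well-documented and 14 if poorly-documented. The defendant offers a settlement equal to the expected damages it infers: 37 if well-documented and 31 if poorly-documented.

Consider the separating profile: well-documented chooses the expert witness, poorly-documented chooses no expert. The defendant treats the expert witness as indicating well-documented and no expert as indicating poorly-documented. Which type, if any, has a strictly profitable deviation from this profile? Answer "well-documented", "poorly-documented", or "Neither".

The expert witness pays 37; no expert pays 31.
well-documented: assigned the expert witness, nets 37 − 4 = 33; deviating to no expert nets 31.
poorly-documented: assigned no expert, nets 31; deviating to the expert witness nets 37 − 14 = 23.
Both types strictly prefer their assigned action; no profitable deviation.

Neither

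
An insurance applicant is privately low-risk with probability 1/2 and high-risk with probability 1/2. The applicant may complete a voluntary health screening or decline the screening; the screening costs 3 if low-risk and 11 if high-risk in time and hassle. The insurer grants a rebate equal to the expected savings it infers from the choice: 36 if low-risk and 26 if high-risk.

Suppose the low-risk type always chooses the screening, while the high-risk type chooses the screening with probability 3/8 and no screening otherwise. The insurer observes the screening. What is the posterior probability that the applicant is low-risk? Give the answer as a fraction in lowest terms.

P(the screening) = (1/2)·1 + (1/2)·(3/8) = 11/16.
By Bayes' rule, P(low-risk | the screening) = (1/2) / (11/16) = 8/11.

8/11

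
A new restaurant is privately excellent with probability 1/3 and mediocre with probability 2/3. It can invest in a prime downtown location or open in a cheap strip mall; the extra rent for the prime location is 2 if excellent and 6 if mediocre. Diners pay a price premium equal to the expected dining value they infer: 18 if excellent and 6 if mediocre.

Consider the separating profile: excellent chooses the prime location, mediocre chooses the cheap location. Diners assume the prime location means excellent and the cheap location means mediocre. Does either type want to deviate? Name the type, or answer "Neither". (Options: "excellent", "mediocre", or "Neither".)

mediocre

The prime location pays 18; the cheap location pays 6.
excellent: assigned the prime location, nets 18 − 2 = 16; deviating to the cheap location nets 6.
mediocre: assigned the cheap location, nets 6; deviating to the prime location nets 18 − 6 = 12.
The mediocre type gains 6 by deviating.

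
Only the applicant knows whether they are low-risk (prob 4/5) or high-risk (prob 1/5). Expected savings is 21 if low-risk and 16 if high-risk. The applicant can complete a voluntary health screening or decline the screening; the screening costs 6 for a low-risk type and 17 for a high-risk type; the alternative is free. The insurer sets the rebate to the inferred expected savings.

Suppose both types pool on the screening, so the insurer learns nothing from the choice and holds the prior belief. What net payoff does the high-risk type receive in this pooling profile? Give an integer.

Pooled rebate = 4/5·21 + 1/5·16 = 20.
high-risk pays cost 17 for the screening, so net payoff = 20 − 17 = 3.

3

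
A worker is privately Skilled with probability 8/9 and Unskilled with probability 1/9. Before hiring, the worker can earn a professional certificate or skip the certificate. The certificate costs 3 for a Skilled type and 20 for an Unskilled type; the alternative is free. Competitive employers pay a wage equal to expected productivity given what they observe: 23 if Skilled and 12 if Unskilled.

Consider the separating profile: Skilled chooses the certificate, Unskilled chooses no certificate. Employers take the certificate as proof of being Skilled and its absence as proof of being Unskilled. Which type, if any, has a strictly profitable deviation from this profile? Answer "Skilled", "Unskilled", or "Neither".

Neither

The certificate pays 23; no certificate pays 12.
Skilled: assigned the certificate, nets 23 − 3 = 20; deviating to no certificate nets 12.
Unskilled: assigned no certificate, nets 12; deviating to the certificate nets 23 − 20 = 3.
Both types strictly prefer their assigned action; no profitable deviation.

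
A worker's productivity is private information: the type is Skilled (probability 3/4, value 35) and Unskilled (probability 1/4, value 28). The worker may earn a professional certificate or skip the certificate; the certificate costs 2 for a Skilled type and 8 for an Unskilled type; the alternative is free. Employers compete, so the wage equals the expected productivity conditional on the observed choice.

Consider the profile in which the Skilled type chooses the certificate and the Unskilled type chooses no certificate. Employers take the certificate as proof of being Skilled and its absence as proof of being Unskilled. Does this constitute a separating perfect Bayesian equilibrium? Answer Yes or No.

Under these beliefs, the certificate earns wage 35 and no certificate earns wage 28.
Skilled: the certificate nets 35 − 2 = 33; no certificate nets 28. Skilled prefers the certificate.
Unskilled: the certificate nets 35 − 8 = 27; no certificate nets 28. Unskilled prefers no certificate.
Neither type deviates, so the separating profile is an equilibrium.

Yes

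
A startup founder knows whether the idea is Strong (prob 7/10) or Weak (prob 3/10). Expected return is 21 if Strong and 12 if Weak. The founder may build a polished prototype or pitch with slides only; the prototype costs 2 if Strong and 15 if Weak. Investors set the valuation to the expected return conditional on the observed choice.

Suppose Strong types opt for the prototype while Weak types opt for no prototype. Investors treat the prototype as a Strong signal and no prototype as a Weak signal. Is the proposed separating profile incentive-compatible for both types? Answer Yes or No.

Yes

Under these beliefs, the prototype earns valuation 21 and no prototype earns valuation 12.
Strong: the prototype nets 21 − 2 = 19; no prototype nets 12. Strong prefers the prototype.
Weak: the prototype nets 21 − 15 = 6; no prototype nets 12. Weak prefers no prototype.
Neither type deviates, so the separating profile is an equilibrium.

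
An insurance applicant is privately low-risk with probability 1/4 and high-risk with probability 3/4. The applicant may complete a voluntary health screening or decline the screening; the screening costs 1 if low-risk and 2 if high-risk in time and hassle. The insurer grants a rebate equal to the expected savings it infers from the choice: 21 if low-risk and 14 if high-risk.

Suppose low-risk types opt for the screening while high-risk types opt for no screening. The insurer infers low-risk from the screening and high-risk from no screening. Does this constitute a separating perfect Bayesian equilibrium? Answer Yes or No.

No

Under these beliefs, the screening earns rebate 21 and no screening earns rebate 14.
low-risk: the screening nets 21 − 1 = 20; no screening nets 14. low-risk prefers the screening.
high-risk: the screening nets 21 − 2 = 19; no screening nets 14. high-risk would deviate to the screening.
high-risk has a profitable deviation, so the profile is not an equilibrium.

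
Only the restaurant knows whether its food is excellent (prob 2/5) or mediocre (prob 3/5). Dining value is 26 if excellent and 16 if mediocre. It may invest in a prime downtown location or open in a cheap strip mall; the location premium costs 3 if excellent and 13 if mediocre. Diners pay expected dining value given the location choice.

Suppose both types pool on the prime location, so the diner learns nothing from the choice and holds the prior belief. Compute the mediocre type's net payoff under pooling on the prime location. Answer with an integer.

7

Pooled price premium = 2/5·26 + 3/5·16 = 20.
mediocre pays cost 13 for the prime location, so net payoff = 20 − 13 = 7.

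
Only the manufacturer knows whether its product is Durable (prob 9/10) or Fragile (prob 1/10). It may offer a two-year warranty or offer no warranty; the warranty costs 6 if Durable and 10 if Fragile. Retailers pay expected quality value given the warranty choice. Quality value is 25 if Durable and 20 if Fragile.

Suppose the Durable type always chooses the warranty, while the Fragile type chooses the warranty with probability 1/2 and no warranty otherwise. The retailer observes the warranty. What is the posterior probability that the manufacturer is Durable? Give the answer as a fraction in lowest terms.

18/19

P(the warranty) = (9/10)·1 + (1/10)·(1/2) = 19/20.
By Bayes' rule, P(Durable | the warranty) = (9/10) / (19/20) = 18/19.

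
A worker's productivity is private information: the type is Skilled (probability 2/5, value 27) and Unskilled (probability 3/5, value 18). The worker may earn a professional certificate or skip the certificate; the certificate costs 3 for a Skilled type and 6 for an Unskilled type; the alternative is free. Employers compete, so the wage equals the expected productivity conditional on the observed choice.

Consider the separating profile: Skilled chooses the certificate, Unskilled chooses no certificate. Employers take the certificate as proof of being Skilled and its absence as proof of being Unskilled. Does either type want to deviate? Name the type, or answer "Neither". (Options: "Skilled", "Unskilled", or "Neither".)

Unskilled

The certificate pays 27; no certificate pays 18.
Skilled: assigned the certificate, nets 27 − 3 = 24; deviating to no certificate nets 18.
Unskilled: assigned no certificate, nets 18; deviating to the certificate nets 27 − 6 = 21.
The Unskilled type gains 3 by deviating.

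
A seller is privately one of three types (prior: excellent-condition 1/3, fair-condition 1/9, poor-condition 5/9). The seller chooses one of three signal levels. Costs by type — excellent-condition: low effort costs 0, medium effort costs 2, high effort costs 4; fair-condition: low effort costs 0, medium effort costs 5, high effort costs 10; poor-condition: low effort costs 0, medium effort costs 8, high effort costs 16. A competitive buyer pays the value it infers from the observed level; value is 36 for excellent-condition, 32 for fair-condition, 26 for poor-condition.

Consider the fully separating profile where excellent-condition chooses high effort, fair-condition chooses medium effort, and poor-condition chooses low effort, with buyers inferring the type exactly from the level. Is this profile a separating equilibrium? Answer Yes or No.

Yes

Separating prices: high effort → 36, medium effort → 32, low effort → 26.
excellent-condition (assigned high effort): low effort: 26 − 0 = 26; medium effort: 32 − 2 = 30; high effort: 36 − 4 = 32. excellent-condition stays.
fair-condition (assigned medium effort): low effort: 26 − 0 = 26; medium effort: 32 − 5 = 27; high effort: 36 − 10 = 26. fair-condition stays.
poor-condition (assigned low effort): low effort: 26 − 0 = 26; medium effort: 32 − 8 = 24; high effort: 36 − 16 = 20. poor-condition stays.
Every type prefers its assigned level; separation holds.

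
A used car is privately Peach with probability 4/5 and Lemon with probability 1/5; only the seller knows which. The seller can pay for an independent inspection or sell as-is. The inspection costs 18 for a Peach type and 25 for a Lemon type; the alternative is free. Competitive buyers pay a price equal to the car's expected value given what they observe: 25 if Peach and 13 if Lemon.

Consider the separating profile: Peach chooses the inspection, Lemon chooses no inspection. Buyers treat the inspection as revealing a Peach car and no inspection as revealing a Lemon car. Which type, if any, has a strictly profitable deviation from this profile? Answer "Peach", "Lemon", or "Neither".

The inspection pays 25; no inspection pays 13.
Peach: assigned the inspection, nets 25 − 18 = 7; deviating to no inspection nets 13.
Lemon: assigned no inspection, nets 13; deviating to the inspection nets 25 − 25 = 0.
The Peach type gains 6 by deviating.

Peach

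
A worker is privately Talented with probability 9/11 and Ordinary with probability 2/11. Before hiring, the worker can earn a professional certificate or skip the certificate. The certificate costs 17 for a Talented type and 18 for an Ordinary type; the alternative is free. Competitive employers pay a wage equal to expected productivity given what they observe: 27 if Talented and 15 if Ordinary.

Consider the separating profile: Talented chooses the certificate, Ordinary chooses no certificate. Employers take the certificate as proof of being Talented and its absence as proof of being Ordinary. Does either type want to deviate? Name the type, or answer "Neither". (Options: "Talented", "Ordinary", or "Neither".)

The certificate pays 27; no certificate pays 15.
Talented: assigned the certificate, nets 27 − 17 = 10; deviating to no certificate nets 15.
Ordinary: assigned no certificate, nets 15; deviating to the certificate nets 27 − 18 = 9.
The Talented type gains 5 by deviating.

Talented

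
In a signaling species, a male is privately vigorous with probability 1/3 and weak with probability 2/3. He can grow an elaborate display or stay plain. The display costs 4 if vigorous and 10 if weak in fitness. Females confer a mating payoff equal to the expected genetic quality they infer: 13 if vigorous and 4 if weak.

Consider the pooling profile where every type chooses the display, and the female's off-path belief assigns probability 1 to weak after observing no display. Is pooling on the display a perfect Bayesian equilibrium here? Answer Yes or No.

No

On path, the female holds the prior and pays 1/3·13 + 2/3·4 = 7. Off path (no display), believing weak, it pays 4.
vigorous: the display nets 7 − 4 = 3; no display nets 4. vigorous would deviate.
weak: the display nets 7 − 10 = -3; no display nets 4. weak would deviate.
A type deviates, so pooling fails.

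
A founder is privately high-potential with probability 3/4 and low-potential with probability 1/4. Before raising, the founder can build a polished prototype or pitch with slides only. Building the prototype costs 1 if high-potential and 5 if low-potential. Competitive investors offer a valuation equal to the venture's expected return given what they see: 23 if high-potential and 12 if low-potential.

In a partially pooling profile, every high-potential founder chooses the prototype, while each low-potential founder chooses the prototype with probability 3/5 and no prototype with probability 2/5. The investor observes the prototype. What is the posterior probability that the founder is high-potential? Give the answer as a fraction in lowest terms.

P(the prototype) = (3/4)·1 + (1/4)·(3/5) = 9/10.
By Bayes' rule, P(high-potential | the prototype) = (3/4) / (9/10) = 5/6.

5/6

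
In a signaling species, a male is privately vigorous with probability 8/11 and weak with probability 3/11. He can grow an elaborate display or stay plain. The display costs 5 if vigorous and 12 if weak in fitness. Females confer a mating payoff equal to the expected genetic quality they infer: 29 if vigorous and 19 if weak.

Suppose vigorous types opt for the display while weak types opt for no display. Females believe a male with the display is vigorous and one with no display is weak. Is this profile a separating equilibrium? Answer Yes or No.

Yes

Under these beliefs, the display earns mating payoff 29 and no display earns mating payoff 19.
vigorous: the display nets 29 − 5 = 24; no display nets 19. vigorous prefers the display.
weak: the display nets 29 − 12 = 17; no display nets 19. weak prefers no display.
Neither type deviates, so the separating profile is an equilibrium.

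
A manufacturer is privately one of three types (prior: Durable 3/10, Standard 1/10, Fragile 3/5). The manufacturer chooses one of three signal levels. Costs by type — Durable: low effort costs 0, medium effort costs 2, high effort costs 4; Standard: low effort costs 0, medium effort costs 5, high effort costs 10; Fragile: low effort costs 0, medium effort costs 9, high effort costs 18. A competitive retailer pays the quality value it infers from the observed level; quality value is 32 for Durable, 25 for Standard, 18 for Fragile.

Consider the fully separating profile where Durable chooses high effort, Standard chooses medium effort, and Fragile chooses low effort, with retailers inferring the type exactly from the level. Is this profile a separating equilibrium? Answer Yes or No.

No

Separating prices: high effort → 32, medium effort → 25, low effort → 18.
Durable (assigned high effort): low effort: 18 − 0 = 18; medium effort: 25 − 2 = 23; high effort: 32 − 4 = 28. Durable stays.
Standard (assigned medium effort): low effort: 18 − 0 = 18; medium effort: 25 − 5 = 20; high effort: 32 − 10 = 22. Standard prefers high effort.
Fragile (assigned low effort): low effort: 18 − 0 = 18; medium effort: 25 − 9 = 16; high effort: 32 − 18 = 14. Fragile stays.
At least one type deviates; the separating profile fails.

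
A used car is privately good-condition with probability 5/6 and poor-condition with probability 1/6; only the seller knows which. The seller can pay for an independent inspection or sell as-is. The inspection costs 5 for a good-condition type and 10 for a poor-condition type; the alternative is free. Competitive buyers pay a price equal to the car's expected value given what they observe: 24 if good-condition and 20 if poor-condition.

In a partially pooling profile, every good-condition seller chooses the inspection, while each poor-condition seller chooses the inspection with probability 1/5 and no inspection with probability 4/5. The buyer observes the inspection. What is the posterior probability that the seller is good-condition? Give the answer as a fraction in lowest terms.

25/26

P(the inspection) = (5/6)·1 + (1/6)·(1/5) = 13/15.
By Bayes' rule, P(good-condition | the inspection) = (5/6) / (13/15) = 25/26.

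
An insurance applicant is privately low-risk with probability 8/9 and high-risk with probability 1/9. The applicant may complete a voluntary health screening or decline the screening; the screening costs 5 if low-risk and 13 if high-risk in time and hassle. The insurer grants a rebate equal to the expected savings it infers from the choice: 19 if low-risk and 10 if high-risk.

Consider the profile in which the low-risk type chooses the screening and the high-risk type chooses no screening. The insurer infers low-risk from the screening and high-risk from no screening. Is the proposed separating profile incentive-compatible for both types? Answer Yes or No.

Under these beliefs, the screening earns rebate 19 and no screening earns rebate 10.
low-risk: the screening nets 19 − 5 = 14; no screening nets 10. low-risk prefers the screening.
high-risk: the screening nets 19 − 13 = 6; no screening nets 10. high-risk prefers no screening.
Neither type deviates, so the separating profile is an equilibrium.

Yes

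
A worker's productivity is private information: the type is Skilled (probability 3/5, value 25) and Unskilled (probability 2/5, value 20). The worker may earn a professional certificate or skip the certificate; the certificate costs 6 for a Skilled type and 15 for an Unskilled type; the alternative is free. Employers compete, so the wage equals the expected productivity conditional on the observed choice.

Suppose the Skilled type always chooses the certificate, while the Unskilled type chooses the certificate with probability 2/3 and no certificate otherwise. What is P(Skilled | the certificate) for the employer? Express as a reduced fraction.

P(the certificate) = (3/5)·1 + (2/5)·(2/3) = 13/15.
By Bayes' rule, P(Skilled | the certificate) = (3/5) / (13/15) = 9/13.

9/13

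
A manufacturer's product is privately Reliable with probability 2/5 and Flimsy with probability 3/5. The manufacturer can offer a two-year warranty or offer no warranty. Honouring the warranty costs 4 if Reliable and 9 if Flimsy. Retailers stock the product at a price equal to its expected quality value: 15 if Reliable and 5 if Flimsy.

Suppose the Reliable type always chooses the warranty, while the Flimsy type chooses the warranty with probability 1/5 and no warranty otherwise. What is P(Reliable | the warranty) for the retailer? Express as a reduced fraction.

P(the warranty) = (2/5)·1 + (3/5)·(1/5) = 13/25.
By Bayes' rule, P(Reliable | the warranty) = (2/5) / (13/25) = 10/13.

10/13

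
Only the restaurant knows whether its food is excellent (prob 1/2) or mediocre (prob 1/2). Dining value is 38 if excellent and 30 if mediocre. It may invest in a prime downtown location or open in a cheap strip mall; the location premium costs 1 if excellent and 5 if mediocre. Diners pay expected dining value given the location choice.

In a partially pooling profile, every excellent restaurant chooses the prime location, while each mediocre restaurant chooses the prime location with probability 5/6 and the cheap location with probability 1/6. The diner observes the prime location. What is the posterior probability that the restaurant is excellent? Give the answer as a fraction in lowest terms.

P(the prime location) = (1/2)·1 + (1/2)·(5/6) = 11/12.
By Bayes' rule, P(excellent | the prime location) = (1/2) / (11/12) = 6/11.

6/11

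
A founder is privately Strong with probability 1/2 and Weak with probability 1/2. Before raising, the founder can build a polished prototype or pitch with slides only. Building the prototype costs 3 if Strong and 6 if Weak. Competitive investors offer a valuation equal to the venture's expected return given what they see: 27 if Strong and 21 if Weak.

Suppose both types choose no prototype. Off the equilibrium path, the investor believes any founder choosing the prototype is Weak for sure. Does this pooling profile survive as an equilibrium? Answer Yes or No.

Yes

On path, the investor holds the prior and pays 1/2·27 + 1/2·21 = 24. Off path (the prototype), believing Weak, it pays 21.
Strong: no prototype nets 24; the prototype nets 21 − 3 = 18. Strong stays.
Weak: no prototype nets 24; the prototype nets 21 − 6 = 15. Weak stays.
No type deviates, so pooling is sustained.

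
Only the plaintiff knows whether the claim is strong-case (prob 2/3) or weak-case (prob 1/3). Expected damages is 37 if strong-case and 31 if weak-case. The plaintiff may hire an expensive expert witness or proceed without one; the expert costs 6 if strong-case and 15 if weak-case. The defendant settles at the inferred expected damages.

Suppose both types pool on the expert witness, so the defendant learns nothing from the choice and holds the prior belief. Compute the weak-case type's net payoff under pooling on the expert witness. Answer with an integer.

Pooled settlement = 2/3·37 + 1/3·31 = 35.
weak-case pays cost 15 for the expert witness, so net payoff = 35 − 15 = 20.

20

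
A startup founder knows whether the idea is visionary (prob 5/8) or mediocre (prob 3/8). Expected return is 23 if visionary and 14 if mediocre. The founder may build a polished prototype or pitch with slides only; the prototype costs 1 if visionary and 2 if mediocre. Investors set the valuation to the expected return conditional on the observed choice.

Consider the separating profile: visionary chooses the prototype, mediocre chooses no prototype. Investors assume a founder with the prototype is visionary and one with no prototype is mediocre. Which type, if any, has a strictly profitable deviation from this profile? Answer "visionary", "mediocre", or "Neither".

mediocre

The prototype pays 23; no prototype pays 14.
visionary: assigned the prototype, nets 23 − 1 = 22; deviating to no prototype nets 14.
mediocre: assigned no prototype, nets 14; deviating to the prototype nets 23 − 2 = 21.
The mediocre type gains 7 by deviating.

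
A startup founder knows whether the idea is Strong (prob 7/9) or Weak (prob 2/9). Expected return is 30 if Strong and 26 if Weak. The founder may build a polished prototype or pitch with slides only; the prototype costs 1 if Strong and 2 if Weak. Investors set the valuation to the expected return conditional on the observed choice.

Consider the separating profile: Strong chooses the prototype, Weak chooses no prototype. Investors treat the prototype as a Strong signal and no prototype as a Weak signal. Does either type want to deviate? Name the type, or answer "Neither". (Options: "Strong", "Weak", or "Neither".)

Weak

The prototype pays 30; no prototype pays 26.
Strong: assigned the prototype, nets 30 − 1 = 29; deviating to no prototype nets 26.
Weak: assigned no prototype, nets 26; deviating to the prototype nets 30 − 2 = 28.
The Weak type gains 2 by deviating.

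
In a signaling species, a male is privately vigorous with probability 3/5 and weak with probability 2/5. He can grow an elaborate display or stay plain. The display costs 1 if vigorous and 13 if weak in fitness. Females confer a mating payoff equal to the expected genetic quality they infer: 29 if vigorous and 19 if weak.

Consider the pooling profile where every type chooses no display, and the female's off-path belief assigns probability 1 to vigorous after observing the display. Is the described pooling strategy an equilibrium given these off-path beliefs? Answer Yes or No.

No

On path, the female holds the prior and pays 3/5·29 + 2/5·19 = 25. Off path (the display), believing vigorous, it pays 29.
vigorous: no display nets 25; the display nets 29 − 1 = 28. vigorous would deviate.
weak: no display nets 25; the display nets 29 − 13 = 16. weak stays.
A type deviates, so pooling fails.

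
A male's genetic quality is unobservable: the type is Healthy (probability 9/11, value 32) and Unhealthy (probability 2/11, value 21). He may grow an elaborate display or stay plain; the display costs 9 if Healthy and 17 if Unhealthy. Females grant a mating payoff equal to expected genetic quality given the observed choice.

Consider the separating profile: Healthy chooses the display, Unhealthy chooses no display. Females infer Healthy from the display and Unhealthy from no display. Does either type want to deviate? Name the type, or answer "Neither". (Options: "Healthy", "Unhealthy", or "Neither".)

Neither

The display pays 32; no display pays 21.
Healthy: assigned the display, nets 32 − 9 = 23; deviating to no display nets 21.
Unhealthy: assigned no display, nets 21; deviating to the display nets 32 − 17 = 15.
Both types strictly prefer their assigned action; no profitable deviation.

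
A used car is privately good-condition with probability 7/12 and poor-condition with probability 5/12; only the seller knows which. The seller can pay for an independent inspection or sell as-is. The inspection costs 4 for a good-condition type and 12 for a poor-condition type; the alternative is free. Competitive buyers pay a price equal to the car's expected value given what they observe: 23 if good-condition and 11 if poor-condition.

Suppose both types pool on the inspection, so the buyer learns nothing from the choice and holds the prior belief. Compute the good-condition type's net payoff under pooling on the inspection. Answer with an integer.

Pooled price = 7/12·23 + 5/12·11 = 18.
good-condition pays cost 4 for the inspection, so net payoff = 18 − 4 = 14.

14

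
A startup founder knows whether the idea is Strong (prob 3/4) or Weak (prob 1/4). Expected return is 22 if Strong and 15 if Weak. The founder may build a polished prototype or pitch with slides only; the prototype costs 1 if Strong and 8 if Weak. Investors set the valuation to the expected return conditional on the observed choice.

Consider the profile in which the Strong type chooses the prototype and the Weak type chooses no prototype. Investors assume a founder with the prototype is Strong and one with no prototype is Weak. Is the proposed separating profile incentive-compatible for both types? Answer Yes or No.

Under these beliefs, the prototype earns valuation 22 and no prototype earns valuation 15.
Strong: the prototype nets 22 − 1 = 21; no prototype nets 15. Strong prefers the prototype.
Weak: the prototype nets 22 − 8 = 14; no prototype nets 15. Weak prefers no prototype.
Neither type deviates, so the separating profile is an equilibrium.

Yes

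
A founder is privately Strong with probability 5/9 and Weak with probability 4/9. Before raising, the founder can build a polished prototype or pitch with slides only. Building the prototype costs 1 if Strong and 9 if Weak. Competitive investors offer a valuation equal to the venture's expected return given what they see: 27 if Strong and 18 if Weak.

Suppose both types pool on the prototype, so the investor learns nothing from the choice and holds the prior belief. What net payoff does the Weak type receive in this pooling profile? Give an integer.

14

Pooled valuation = 5/9·27 + 4/9·18 = 23.
Weak pays cost 9 for the prototype, so net payoff = 23 − 9 = 14.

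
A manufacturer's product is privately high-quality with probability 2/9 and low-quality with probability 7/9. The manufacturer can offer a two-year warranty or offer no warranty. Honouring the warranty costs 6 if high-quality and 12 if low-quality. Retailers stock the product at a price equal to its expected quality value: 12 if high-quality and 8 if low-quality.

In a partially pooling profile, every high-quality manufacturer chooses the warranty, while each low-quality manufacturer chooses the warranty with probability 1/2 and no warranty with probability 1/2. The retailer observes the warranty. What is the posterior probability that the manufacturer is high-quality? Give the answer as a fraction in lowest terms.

P(the warranty) = (2/9)·1 + (7/9)·(1/2) = 11/18.
By Bayes' rule, P(high-quality | the warranty) = (2/9) / (11/18) = 4/11.

4/11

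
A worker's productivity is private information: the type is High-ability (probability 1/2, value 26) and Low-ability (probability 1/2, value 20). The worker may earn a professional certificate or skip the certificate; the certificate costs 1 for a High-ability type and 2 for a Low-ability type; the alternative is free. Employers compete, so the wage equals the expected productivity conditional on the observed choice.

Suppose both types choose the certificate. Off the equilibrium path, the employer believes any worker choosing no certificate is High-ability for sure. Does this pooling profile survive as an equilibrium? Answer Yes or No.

No

On path, the employer holds the prior and pays 1/2·26 + 1/2·20 = 23. Off path (no certificate), believing High-ability, it pays 26.
High-ability: the certificate nets 23 − 1 = 22; no certificate nets 26. High-ability would deviate.
Low-ability: the certificate nets 23 − 2 = 21; no certificate nets 26. Low-ability would deviate.
A type deviates, so pooling fails.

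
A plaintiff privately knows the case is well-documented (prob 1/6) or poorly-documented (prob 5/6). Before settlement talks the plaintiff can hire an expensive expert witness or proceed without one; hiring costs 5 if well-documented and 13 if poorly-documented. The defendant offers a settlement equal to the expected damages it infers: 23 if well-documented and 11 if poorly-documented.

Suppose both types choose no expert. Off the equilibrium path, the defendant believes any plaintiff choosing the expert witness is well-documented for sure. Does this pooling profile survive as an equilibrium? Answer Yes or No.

No

On path, the defendant holds the prior and pays 1/6·23 + 5/6·11 = 13. Off path (the expert witness), believing well-documented, it pays 23.
well-documented: no expert nets 13; the expert witness nets 23 − 5 = 18. well-documented would deviate.
poorly-documented: no expert nets 13; the expert witness nets 23 − 13 = 10. poorly-documented stays.
A type deviates, so pooling fails.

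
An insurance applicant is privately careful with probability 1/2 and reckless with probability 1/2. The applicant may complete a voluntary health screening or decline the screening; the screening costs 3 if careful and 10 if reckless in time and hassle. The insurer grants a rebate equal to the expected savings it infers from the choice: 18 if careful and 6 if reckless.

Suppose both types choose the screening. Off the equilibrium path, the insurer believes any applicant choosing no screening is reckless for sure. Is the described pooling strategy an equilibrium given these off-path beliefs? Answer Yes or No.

On path, the insurer holds the prior and pays 1/2·18 + 1/2·6 = 12. Off path (no screening), believing reckless, it pays 6.
careful: the screening nets 12 − 3 = 9; no screening nets 6. careful stays.
reckless: the screening nets 12 − 10 = 2; no screening nets 6. reckless would deviate.
A type deviates, so pooling fails.

No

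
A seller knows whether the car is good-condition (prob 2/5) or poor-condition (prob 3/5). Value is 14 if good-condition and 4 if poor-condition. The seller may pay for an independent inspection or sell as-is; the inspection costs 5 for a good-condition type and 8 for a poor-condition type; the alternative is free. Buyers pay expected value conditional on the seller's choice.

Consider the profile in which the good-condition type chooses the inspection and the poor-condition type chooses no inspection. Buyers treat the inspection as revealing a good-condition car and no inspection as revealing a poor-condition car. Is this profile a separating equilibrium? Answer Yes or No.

No

Under these beliefs, the inspection earns price 14 and no inspection earns price 4.
good-condition: the inspection nets 14 − 5 = 9; no inspection nets 4. good-condition prefers the inspection.
poor-condition: the inspection nets 14 − 8 = 6; no inspection nets 4. poor-condition would deviate to the inspection.
poor-condition has a profitable deviation, so the profile is not an equilibrium.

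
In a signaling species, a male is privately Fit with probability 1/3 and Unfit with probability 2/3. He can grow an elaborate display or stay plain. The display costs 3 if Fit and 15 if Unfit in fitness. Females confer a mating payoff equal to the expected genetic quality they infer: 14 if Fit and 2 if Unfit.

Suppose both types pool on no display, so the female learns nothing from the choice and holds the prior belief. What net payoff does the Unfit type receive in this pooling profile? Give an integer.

6

Pooled mating payoff = 1/3·14 + 2/3·2 = 6.
Unfit pays no cost for no display, so net payoff = 6.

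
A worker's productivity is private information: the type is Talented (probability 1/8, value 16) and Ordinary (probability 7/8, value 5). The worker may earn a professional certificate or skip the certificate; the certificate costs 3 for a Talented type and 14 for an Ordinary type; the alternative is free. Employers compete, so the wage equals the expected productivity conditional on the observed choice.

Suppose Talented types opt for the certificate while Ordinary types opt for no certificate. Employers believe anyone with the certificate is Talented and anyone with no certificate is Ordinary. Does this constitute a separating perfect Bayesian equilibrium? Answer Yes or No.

Yes

Under these beliefs, the certificate earns wage 16 and no certificate earns wage 5.
Talented: the certificate nets 16 − 3 = 13; no certificate nets 5. Talented prefers the certificate.
Ordinary: the certificate nets 16 − 14 = 2; no certificate nets 5. Ordinary prefers no certificate.
Neither type deviates, so the separating profile is an equilibrium.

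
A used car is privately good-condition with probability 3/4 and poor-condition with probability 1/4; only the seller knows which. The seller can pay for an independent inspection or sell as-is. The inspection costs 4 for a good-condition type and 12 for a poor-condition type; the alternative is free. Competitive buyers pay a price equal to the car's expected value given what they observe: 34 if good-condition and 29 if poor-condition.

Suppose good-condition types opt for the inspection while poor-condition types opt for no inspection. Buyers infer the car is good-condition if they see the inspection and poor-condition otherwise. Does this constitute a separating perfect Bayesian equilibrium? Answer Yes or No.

Under these beliefs, the inspection earns price 34 and no inspection earns price 29.
good-condition: the inspection nets 34 − 4 = 30; no inspection nets 29. good-condition prefers the inspection.
poor-condition: the inspection nets 34 − 12 = 22; no inspection nets 29. poor-condition prefers no inspection.
Neither type deviates, so the separating profile is an equilibrium.

Yes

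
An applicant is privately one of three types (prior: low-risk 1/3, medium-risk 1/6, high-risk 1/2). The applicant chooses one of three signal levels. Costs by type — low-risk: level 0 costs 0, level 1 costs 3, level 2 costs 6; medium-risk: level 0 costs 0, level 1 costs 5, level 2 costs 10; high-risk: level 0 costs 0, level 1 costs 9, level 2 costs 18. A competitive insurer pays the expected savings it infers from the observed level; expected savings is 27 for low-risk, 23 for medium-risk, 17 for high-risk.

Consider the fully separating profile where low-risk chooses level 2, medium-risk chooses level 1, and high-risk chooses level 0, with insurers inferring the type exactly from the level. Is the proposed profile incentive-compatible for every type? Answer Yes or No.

Separating rebates: level 2 → 27, level 1 → 23, level 0 → 17.
low-risk (assigned level 2): level 0: 17 − 0 = 17; level 1: 23 − 3 = 20; level 2: 27 − 6 = 21. low-risk stays.
medium-risk (assigned level 1): level 0: 17 − 0 = 17; level 1: 23 − 5 = 18; level 2: 27 − 10 = 17. medium-risk stays.
high-risk (assigned level 0): level 0: 17 − 0 = 17; level 1: 23 − 9 = 14; level 2: 27 − 18 = 9. high-risk stays.
Every type prefers its assigned level; separation holds.

Yes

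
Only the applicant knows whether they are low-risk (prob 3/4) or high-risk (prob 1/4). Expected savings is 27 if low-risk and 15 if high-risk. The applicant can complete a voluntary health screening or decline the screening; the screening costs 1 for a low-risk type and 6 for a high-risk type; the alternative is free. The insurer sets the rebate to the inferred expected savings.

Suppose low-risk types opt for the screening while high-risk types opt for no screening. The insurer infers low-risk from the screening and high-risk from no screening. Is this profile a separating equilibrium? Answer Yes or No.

No

Under these beliefs, the screening earns rebate 27 and no screening earns rebate 15.
low-risk: the screening nets 27 − 1 = 26; no screening nets 15. low-risk prefers the screening.
high-risk: the screening nets 27 − 6 = 21; no screening nets 15. high-risk would deviate to the screening.
high-risk has a profitable deviation, so the profile is not an equilibrium.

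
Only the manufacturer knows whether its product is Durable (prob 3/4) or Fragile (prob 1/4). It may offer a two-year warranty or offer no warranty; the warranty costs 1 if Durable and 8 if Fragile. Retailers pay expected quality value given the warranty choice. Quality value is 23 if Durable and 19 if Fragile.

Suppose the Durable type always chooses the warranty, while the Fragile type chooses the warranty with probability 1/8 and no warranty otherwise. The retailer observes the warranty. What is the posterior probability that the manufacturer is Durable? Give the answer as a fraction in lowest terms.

24/25

P(the warranty) = (3/4)·1 + (1/4)·(1/8) = 25/32.
By Bayes' rule, P(Durable | the warranty) = (3/4) / (25/32) = 24/25.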